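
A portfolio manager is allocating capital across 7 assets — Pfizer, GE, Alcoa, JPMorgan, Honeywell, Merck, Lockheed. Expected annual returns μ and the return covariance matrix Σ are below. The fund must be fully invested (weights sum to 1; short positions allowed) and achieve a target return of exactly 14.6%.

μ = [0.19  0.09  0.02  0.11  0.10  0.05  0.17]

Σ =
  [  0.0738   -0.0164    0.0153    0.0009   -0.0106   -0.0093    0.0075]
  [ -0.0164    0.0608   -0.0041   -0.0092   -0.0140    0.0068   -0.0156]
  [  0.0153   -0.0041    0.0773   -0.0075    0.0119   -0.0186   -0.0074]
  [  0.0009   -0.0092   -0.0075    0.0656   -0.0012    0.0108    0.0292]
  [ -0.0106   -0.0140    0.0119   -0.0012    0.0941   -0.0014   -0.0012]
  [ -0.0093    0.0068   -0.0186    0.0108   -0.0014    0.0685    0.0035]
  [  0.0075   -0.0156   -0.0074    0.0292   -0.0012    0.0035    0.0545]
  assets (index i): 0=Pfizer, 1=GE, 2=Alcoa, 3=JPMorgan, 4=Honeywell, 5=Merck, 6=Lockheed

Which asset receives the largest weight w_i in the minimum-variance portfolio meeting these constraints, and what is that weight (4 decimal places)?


Pfizer (0.2854)

x=Σ⁻¹μ = [3.4354  3.7835  -0.0131  0.5730  2.0741  0.5941  3.4282]
y=Σ⁻¹𝟙 = [19.5347  31.4953  15.0082  9.4327  16.2410  15.9716  20.9914]
a=μᵀx=1.875921  b=𝟙ᵀx=13.875152  c=𝟙ᵀy=128.674894  D=ac−b²=48.864038
λ₁=(c·0.146−b)/D = (128.674894·0.146−13.875152)/48.864038 = 0.100511
λ₂=(a−b·0.146)/D = (1.875921−13.875152·0.146)/48.864038 = -0.003067
w* = 0.100511·x + -0.003067·y:
  w_0 = 0.100511·3.4354 + -0.003067·19.5347 = 0.2854  (Pfizer)
  w_1 = 0.100511·3.7835 + -0.003067·31.4953 = 0.2837  (GE)
  w_2 = 0.100511·-0.0131 + -0.003067·15.0082 = -0.0473  (Alcoa)
  w_3 = 0.100511·0.5730 + -0.003067·9.4327 = 0.0287  (JPMorgan)
  w_4 = 0.100511·2.0741 + -0.003067·16.2410 = 0.1587  (Honeywell)
  w_5 = 0.100511·0.5941 + -0.003067·15.9716 = 0.0107  (Merck)
  w_6 = 0.100511·3.4282 + -0.003067·20.9914 = 0.2802  (Lockheed)
Σw_i=1.0000  μᵀw=0.1460
σ²=wᵀΣw=λ₁·μ_p+λ₂ = 0.100511·0.146 + -0.003067 = 0.011608 ≈ 0.0116


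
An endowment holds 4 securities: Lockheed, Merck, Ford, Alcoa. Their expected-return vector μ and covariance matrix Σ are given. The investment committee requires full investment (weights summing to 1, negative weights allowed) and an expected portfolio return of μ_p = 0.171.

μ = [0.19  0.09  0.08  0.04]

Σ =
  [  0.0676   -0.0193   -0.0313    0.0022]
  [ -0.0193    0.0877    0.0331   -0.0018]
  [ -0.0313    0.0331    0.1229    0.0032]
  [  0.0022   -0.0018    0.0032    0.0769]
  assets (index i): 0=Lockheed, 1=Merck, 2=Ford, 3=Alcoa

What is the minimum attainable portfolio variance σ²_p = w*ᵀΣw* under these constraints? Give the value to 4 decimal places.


x=Σ⁻¹μ = [3.7636  1.4015  1.2217  0.3944]
y=Σ⁻¹𝟙 = [22.7617  12.8279  10.1603  12.2302]
a=μᵀx=0.954736  b=𝟙ᵀx=6.781264  c=𝟙ᵀy=57.980088  D=ac−b²=9.370133
λ₁=(c·0.171−b)/D = (57.980088·0.171−6.781264)/9.370133 = 0.334396
λ₂=(a−b·0.171)/D = (0.954736−6.781264·0.171)/9.370133 = -0.021863
w* = 0.334396·x + -0.021863·y:
  w_0 = 0.334396·3.7636 + -0.021863·22.7617 = 0.7609  (Lockheed)
  w_1 = 0.334396·1.4015 + -0.021863·12.8279 = 0.1882  (Merck)
  w_2 = 0.334396·1.2217 + -0.021863·10.1603 = 0.1864  (Ford)
  w_3 = 0.334396·0.3944 + -0.021863·12.2302 = -0.1355  (Alcoa)
Σw_i=1.0000  μᵀw=0.1710
σ²=wᵀΣw=λ₁·μ_p+λ₂ = 0.334396·0.171 + -0.021863 = 0.035319 ≈ 0.0353

0.0353


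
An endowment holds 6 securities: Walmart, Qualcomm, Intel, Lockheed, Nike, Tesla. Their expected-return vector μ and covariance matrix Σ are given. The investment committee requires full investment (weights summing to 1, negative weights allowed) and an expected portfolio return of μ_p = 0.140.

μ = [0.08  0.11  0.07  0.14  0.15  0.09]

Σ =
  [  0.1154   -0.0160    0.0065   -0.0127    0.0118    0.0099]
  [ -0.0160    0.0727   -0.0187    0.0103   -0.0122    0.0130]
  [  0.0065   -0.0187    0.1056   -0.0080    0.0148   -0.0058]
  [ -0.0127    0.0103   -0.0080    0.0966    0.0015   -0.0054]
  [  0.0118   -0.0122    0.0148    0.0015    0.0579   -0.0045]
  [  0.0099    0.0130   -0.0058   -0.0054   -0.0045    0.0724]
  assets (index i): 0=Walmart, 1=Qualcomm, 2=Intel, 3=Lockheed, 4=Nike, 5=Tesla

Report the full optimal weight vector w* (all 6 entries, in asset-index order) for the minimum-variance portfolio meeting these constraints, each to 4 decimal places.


-0.0039  0.2064  -0.0562  0.2251  0.5576  0.0710

g=Σ⁻¹μ = [0.6971  1.9089  0.7482  1.4210  2.7113  1.1395]
h=Σ⁻¹𝟙 = [8.9171  17.7098  11.1765  10.9788  16.9911  12.1832]
a=μᵀg=1.026305  b=𝟙ᵀg=8.625972  c=𝟙ᵀh=77.956387  D=ac−b²=5.599598
λ₁=(c·0.140−b)/D = (77.956387·0.140−8.625972)/5.599598 = 0.408587
λ₂=(a−b·0.140)/D = (1.026305−8.625972·0.140)/5.599598 = -0.032383
w* = 0.408587·g + -0.032383·h:
  w_0 = 0.408587·0.6971 + -0.032383·8.9171 = -0.0039  (Walmart)
  w_1 = 0.408587·1.9089 + -0.032383·17.7098 = 0.2064  (Qualcomm)
  w_2 = 0.408587·0.7482 + -0.032383·11.1765 = -0.0562  (Intel)
  w_3 = 0.408587·1.4210 + -0.032383·10.9788 = 0.2251  (Lockheed)
  w_4 = 0.408587·2.7113 + -0.032383·16.9911 = 0.5576  (Nike)
  w_5 = 0.408587·1.1395 + -0.032383·12.1832 = 0.0710  (Tesla)
Σw_i=1.0000  μᵀw=0.1400
σ²=wᵀΣw=λ₁·μ_p+λ₂ = 0.408587·0.140 + -0.032383 = 0.024819 ≈ 0.0248


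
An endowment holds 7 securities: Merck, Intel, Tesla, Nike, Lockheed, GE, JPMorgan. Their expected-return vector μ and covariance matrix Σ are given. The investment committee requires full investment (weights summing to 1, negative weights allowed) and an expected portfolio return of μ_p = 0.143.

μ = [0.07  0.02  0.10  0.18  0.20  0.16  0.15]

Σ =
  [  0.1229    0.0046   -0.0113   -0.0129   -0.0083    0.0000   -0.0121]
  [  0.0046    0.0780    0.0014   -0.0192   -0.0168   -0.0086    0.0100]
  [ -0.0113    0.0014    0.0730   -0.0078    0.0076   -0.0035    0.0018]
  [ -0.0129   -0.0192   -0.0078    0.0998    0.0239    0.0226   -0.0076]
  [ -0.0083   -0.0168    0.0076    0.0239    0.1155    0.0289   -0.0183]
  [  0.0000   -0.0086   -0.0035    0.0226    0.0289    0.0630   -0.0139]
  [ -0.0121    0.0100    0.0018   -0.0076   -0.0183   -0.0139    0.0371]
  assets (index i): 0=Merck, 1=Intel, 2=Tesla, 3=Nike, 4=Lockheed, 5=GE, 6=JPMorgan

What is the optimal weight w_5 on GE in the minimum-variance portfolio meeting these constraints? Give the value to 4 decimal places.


g=Σ⁻¹μ = [1.6552  0.3806  1.5714  1.6681  1.8356  2.7093  6.6664]
h=Σ⁻¹𝟙 = [15.2120  13.5337  15.9332  12.3629  10.0630  18.8314  42.0462]
a=μᵀg=2.381458  b=𝟙ᵀg=16.486722  c=𝟙ᵀh=127.982526  D=ac−b²=32.972982
λ₁=(c·0.143−b)/D = (127.982526·0.143−16.486722)/32.972982 = 0.055038
λ₂=(a−b·0.143)/D = (2.381458−16.486722·0.143)/32.972982 = 0.000724
w* = 0.055038·g + 0.000724·h:
  w_0 = 0.055038·1.6552 + 0.000724·15.2120 = 0.1021  (Merck)
  w_1 = 0.055038·0.3806 + 0.000724·13.5337 = 0.0307  (Intel)
  w_2 = 0.055038·1.5714 + 0.000724·15.9332 = 0.0980  (Tesla)
  w_3 = 0.055038·1.6681 + 0.000724·12.3629 = 0.1008  (Nike)
  w_4 = 0.055038·1.8356 + 0.000724·10.0630 = 0.1083  (Lockheed)
  w_5 = 0.055038·2.7093 + 0.000724·18.8314 = 0.1627  (GE)
  w_6 = 0.055038·6.6664 + 0.000724·42.0462 = 0.3973  (JPMorgan)
Σw_i=1.0000  μᵀw=0.1430
σ²=wᵀΣw=λ₁·μ_p+λ₂ = 0.055038·0.143 + 0.000724 = 0.008594 ≈ 0.0086

0.1627


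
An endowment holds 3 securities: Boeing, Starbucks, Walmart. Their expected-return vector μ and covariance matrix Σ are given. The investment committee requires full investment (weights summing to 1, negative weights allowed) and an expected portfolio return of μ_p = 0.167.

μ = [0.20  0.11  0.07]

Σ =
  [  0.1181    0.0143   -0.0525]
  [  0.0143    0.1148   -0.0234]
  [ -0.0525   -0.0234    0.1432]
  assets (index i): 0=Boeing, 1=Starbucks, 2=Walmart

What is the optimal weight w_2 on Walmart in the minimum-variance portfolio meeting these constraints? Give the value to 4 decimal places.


0.1961

u=Σ⁻¹μ = [2.2261  0.9795  1.4650]
v=Σ⁻¹𝟙 = [13.2577  9.7999  13.4452]
a=μᵀu=0.655527  b=𝟙ᵀu=4.670689  c=𝟙ᵀv=36.502763  D=ac−b²=2.113217
λ₁=(c·0.167−b)/D = (36.502763·0.167−4.670689)/2.113217 = 0.674456
λ₂=(a−b·0.167)/D = (0.655527−4.670689·0.167)/2.113217 = -0.058904
w* = 0.674456·u + -0.058904·v:
  w_0 = 0.674456·2.2261 + -0.058904·13.2577 = 0.7205  (Boeing)
  w_1 = 0.674456·0.9795 + -0.058904·9.7999 = 0.0834  (Starbucks)
  w_2 = 0.674456·1.4650 + -0.058904·13.4452 = 0.1961  (Walmart)
Σw_i=1.0000  μᵀw=0.1670
σ²=wᵀΣw=λ₁·μ_p+λ₂ = 0.674456·0.167 + -0.058904 = 0.053730 ≈ 0.0537


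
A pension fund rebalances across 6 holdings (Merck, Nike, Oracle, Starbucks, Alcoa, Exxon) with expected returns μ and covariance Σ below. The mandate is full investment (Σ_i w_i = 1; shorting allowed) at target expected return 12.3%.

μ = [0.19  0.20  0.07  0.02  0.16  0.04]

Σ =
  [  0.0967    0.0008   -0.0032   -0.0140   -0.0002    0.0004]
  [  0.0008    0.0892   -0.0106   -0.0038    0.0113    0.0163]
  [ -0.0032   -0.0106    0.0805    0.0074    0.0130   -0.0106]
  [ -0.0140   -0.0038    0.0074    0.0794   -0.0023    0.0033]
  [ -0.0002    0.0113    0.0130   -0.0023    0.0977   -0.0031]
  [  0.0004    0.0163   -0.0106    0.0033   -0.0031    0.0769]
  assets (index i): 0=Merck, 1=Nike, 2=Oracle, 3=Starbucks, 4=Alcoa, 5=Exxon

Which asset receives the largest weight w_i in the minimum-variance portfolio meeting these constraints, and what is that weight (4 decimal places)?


g=Σ⁻¹μ = [2.0769  2.1695  0.9983  0.6572  1.2803  0.2105]
h=Σ⁻¹𝟙 = [12.6598  9.9810  13.3036  13.7828  8.0543  12.3895]
a=μᵀg=1.124800  b=𝟙ᵀg=7.392734  c=𝟙ᵀh=70.170982  D=ac−b²=24.275834
λ₁=(c·0.123−b)/D = (70.170982·0.123−7.392734)/24.275834 = 0.051009
λ₂=(a−b·0.123)/D = (1.124800−7.392734·0.123)/24.275834 = 0.008877
w* = 0.051009·g + 0.008877·h:
  w_0 = 0.051009·2.0769 + 0.008877·12.6598 = 0.2183  (Merck)
  w_1 = 0.051009·2.1695 + 0.008877·9.9810 = 0.1993  (Nike)
  w_2 = 0.051009·0.9983 + 0.008877·13.3036 = 0.1690  (Oracle)
  w_3 = 0.051009·0.6572 + 0.008877·13.7828 = 0.1559  (Starbucks)
  w_4 = 0.051009·1.2803 + 0.008877·8.0543 = 0.1368  (Alcoa)
  w_5 = 0.051009·0.2105 + 0.008877·12.3895 = 0.1207  (Exxon)
Σw_i=1.0000  μᵀw=0.1230
σ²=wᵀΣw=λ₁·μ_p+λ₂ = 0.051009·0.123 + 0.008877 = 0.015151 ≈ 0.0152

Merck (0.2183)


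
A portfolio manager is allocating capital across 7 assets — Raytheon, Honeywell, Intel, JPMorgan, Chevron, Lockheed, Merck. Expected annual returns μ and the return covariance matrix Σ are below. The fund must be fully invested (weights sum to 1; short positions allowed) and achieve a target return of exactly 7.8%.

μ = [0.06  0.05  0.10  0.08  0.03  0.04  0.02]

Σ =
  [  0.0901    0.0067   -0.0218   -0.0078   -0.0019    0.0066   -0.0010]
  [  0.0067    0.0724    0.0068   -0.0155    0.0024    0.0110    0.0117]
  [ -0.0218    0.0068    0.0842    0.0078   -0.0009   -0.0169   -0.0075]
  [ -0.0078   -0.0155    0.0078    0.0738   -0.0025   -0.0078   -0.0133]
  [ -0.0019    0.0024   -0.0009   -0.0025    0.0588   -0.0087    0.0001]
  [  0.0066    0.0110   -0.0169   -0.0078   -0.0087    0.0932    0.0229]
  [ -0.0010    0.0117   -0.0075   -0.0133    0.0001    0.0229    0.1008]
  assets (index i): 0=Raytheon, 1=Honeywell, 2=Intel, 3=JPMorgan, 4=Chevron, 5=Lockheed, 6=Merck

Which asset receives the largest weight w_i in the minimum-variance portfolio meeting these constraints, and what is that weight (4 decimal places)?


Intel (0.3646)

p=Σ⁻¹μ = [1.0591  0.5672  1.4593  1.3033  0.6960  0.6588  0.2733]
q=Σ⁻¹𝟙 = [15.6722  10.8025  16.8517  19.4551  19.9888  12.4902  9.7857]
a=μᵀp=0.394801  b=𝟙ᵀp=6.017026  c=𝟙ᵀq=105.046277  D=ac−b²=5.267782
λ₁=(c·0.078−b)/D = (105.046277·0.078−6.017026)/5.267782 = 0.413188
λ₂=(a−b·0.078)/D = (0.394801−6.017026·0.078)/5.267782 = -0.014148
w* = 0.413188·p + -0.014148·q:
  w_0 = 0.413188·1.0591 + -0.014148·15.6722 = 0.2159  (Raytheon)
  w_1 = 0.413188·0.5672 + -0.014148·10.8025 = 0.0815  (Honeywell)
  w_2 = 0.413188·1.4593 + -0.014148·16.8517 = 0.3646  (Intel)
  w_3 = 0.413188·1.3033 + -0.014148·19.4551 = 0.2633  (JPMorgan)
  w_4 = 0.413188·0.6960 + -0.014148·19.9888 = 0.0048  (Chevron)
  w_5 = 0.413188·0.6588 + -0.014148·12.4902 = 0.0955  (Lockheed)
  w_6 = 0.413188·0.2733 + -0.014148·9.7857 = -0.0255  (Merck)
Σw_i=1.0000  μᵀw=0.0780
σ²=wᵀΣw=λ₁·μ_p+λ₂ = 0.413188·0.078 + -0.014148 = 0.018081 ≈ 0.0181


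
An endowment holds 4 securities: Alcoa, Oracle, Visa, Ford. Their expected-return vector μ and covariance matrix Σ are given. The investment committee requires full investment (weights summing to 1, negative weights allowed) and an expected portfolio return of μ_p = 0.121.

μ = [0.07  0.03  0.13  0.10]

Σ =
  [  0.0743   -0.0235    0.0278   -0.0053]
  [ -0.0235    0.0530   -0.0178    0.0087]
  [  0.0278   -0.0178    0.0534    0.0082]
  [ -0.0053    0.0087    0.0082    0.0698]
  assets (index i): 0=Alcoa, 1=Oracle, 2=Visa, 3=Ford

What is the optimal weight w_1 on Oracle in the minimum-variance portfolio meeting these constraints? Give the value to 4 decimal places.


0.0603

x=Σ⁻¹μ = [0.5510  1.4824  2.4886  0.9974]
y=Σ⁻¹𝟙 = [16.9442  31.1400  18.8235  9.5205]
a=μᵀx=0.506298  b=𝟙ᵀx=5.519401  c=𝟙ᵀy=76.428210  D=ac−b²=8.231625
λ₁=(c·0.121−b)/D = (76.428210·0.121−5.519401)/8.231625 = 0.452938
λ₂=(a−b·0.121)/D = (0.506298−5.519401·0.121)/8.231625 = -0.019626
w* = 0.452938·x + -0.019626·y:
  w_0 = 0.452938·0.5510 + -0.019626·16.9442 = -0.0830  (Alcoa)
  w_1 = 0.452938·1.4824 + -0.019626·31.1400 = 0.0603  (Oracle)
  w_2 = 0.452938·2.4886 + -0.019626·18.8235 = 0.7578  (Visa)
  w_3 = 0.452938·0.9974 + -0.019626·9.5205 = 0.2649  (Ford)
Σw_i=1.0000  μᵀw=0.1210
σ²=wᵀΣw=λ₁·μ_p+λ₂ = 0.452938·0.121 + -0.019626 = 0.035180 ≈ 0.0352


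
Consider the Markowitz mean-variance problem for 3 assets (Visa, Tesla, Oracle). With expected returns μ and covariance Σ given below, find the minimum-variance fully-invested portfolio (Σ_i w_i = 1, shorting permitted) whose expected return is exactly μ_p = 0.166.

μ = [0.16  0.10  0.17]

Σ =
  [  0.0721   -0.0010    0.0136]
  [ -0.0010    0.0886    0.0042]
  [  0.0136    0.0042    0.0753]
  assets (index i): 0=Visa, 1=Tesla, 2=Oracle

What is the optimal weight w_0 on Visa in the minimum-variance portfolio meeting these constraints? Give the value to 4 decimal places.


x=Σ⁻¹μ = [1.8834  1.0618  1.8583]
y=Σ⁻¹𝟙 = [12.0413  10.9250  10.4961]
a=μᵀx=0.723423  b=𝟙ᵀx=4.803443  c=𝟙ᵀy=33.462401  D=ac−b²=1.134416
λ₁=(c·0.166−b)/D = (33.462401·0.166−4.803443)/1.134416 = 0.662293
λ₂=(a−b·0.166)/D = (0.723423−4.803443·0.166)/1.134416 = -0.065186
w* = 0.662293·x + -0.065186·y:
  w_0 = 0.662293·1.8834 + -0.065186·12.0413 = 0.4624  (Visa)
  w_1 = 0.662293·1.0618 + -0.065186·10.9250 = -0.0089  (Tesla)
  w_2 = 0.662293·1.8583 + -0.065186·10.4961 = 0.5465  (Oracle)
Σw_i=1.0000  μᵀw=0.1660
σ²=wᵀΣw=λ₁·μ_p+λ₂ = 0.662293·0.166 + -0.065186 = 0.044754 ≈ 0.0448

0.4624


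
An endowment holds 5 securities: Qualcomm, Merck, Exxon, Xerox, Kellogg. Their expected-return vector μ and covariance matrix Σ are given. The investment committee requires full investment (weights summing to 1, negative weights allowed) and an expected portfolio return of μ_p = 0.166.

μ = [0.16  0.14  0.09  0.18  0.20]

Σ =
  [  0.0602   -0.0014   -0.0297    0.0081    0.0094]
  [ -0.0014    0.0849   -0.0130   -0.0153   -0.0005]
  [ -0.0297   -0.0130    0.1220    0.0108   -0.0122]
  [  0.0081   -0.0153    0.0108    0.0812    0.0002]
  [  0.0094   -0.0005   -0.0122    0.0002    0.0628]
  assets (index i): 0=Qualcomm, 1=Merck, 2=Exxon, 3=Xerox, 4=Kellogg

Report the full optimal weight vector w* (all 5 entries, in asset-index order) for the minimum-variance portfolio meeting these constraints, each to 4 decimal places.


x=Σ⁻¹μ = [2.8273  2.3747  1.8024  2.1347  3.1238]
y=Σ⁻¹𝟙 = [20.6883  16.6341  15.6033  11.2712  15.9547]
a=μᵀx=1.956053  b=𝟙ᵀx=12.262941  c=𝟙ᵀy=80.151526  D=ac−b²=6.400879
λ₁=(c·0.166−b)/D = (80.151526·0.166−12.262941)/6.400879 = 0.162823
λ₂=(a−b·0.166)/D = (1.956053−12.262941·0.166)/6.400879 = -0.012435
w* = 0.162823·x + -0.012435·y:
  w_0 = 0.162823·2.8273 + -0.012435·20.6883 = 0.2031  (Qualcomm)
  w_1 = 0.162823·2.3747 + -0.012435·16.6341 = 0.1798  (Merck)
  w_2 = 0.162823·1.8024 + -0.012435·15.6033 = 0.0994  (Exxon)
  w_3 = 0.162823·2.1347 + -0.012435·11.2712 = 0.2074  (Xerox)
  w_4 = 0.162823·3.1238 + -0.012435·15.9547 = 0.3102  (Kellogg)
Σw_i=1.0000  μᵀw=0.1660
σ²=wᵀΣw=λ₁·μ_p+λ₂ = 0.162823·0.166 + -0.012435 = 0.014594 ≈ 0.0146

0.2031  0.1798  0.0994  0.2074  0.3102


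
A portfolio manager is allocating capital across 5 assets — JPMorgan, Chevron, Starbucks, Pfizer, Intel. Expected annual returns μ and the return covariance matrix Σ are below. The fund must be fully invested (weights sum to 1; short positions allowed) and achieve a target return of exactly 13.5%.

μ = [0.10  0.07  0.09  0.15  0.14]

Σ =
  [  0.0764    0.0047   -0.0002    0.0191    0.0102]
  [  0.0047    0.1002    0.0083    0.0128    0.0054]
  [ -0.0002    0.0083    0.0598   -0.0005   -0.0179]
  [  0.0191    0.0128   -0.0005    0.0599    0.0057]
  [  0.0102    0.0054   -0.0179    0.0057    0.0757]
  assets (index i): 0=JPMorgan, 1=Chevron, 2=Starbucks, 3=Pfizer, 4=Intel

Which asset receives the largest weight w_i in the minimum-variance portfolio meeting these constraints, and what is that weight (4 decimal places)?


p=Σ⁻¹μ = [0.4893  0.1103  2.1443  2.1406  2.1215]
q=Σ⁻¹𝟙 = [7.7663  5.5453  20.8081  11.7026  15.8071]
a=μᵀp=0.867731  b=𝟙ᵀp=7.005925  c=𝟙ᵀq=61.629488  D=ac−b²=4.394812
λ₁=(c·0.135−b)/D = (61.629488·0.135−7.005925)/4.394812 = 0.299002
λ₂=(a−b·0.135)/D = (0.867731−7.005925·0.135)/4.394812 = -0.017764
w* = 0.299002·p + -0.017764·q:
  w_0 = 0.299002·0.4893 + -0.017764·7.7663 = 0.0084  (JPMorgan)
  w_1 = 0.299002·0.1103 + -0.017764·5.5453 = -0.0655  (Chevron)
  w_2 = 0.299002·2.1443 + -0.017764·20.8081 = 0.2715  (Starbucks)
  w_3 = 0.299002·2.1406 + -0.017764·11.7026 = 0.4322  (Pfizer)
  w_4 = 0.299002·2.1215 + -0.017764·15.8071 = 0.3535  (Intel)
Σw_i=1.0000  μᵀw=0.1350
σ²=wᵀΣw=λ₁·μ_p+λ₂ = 0.299002·0.135 + -0.017764 = 0.022601 ≈ 0.0226

Pfizer (0.4322)


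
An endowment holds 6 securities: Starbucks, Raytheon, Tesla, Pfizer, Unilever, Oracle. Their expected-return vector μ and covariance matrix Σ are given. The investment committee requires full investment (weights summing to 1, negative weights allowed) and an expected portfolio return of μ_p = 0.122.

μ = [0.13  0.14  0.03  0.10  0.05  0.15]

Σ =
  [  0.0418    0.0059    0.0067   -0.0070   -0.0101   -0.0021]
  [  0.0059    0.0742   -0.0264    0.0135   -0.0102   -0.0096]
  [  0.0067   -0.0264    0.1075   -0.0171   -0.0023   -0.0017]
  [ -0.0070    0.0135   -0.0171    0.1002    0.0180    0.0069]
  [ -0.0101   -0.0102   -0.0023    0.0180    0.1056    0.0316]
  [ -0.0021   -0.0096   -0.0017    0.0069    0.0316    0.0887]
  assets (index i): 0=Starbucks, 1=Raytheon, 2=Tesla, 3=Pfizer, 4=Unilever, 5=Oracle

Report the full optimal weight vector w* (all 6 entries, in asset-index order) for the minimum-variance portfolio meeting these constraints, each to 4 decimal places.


0.3409  0.2307  0.0882  0.1012  0.0323  0.2067

x=Σ⁻¹μ = [3.0074  2.0334  0.7673  0.8897  0.2750  1.8299]
y=Σ⁻¹𝟙 = [23.4955  17.4252  13.9544  9.3278  9.1187  10.0094]
a=μᵀx=1.075857  b=𝟙ᵀx=8.802693  c=𝟙ᵀy=83.330996  D=ac−b²=12.164836
λ₁=(c·0.122−b)/D = (83.330996·0.122−8.802693)/12.164836 = 0.112101
λ₂=(a−b·0.122)/D = (1.075857−8.802693·0.122)/12.164836 = 0.000159
w* = 0.112101·x + 0.000159·y:
  w_0 = 0.112101·3.0074 + 0.000159·23.4955 = 0.3409  (Starbucks)
  w_1 = 0.112101·2.0334 + 0.000159·17.4252 = 0.2307  (Raytheon)
  w_2 = 0.112101·0.7673 + 0.000159·13.9544 = 0.0882  (Tesla)
  w_3 = 0.112101·0.8897 + 0.000159·9.3278 = 0.1012  (Pfizer)
  w_4 = 0.112101·0.2750 + 0.000159·9.1187 = 0.0323  (Unilever)
  w_5 = 0.112101·1.8299 + 0.000159·10.0094 = 0.2067  (Oracle)
Σw_i=1.0000  μᵀw=0.1220
σ²=wᵀΣw=λ₁·μ_p+λ₂ = 0.112101·0.122 + 0.000159 = 0.013835 ≈ 0.0138


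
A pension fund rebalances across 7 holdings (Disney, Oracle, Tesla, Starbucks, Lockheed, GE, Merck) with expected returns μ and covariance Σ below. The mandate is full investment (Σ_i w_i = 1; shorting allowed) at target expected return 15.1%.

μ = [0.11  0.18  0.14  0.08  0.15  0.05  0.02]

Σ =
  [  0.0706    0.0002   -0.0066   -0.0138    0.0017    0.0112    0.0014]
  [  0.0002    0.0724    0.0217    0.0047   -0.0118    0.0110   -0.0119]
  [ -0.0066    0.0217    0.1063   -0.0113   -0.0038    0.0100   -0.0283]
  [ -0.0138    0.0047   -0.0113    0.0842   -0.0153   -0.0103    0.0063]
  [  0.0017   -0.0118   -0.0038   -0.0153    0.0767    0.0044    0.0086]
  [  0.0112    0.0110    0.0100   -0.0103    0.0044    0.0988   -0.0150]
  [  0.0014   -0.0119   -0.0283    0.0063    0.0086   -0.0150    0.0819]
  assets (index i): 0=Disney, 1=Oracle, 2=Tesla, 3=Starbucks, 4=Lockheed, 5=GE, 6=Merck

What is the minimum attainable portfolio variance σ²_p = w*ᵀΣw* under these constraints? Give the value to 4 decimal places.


p=Σ⁻¹μ = [1.9405  2.4847  1.3787  1.7498  2.6383  0.0324  0.6427]
q=Σ⁻¹𝟙 = [16.9169  12.4118  14.2026  18.7145  16.5597  9.1999  17.1384]
a=μᵀp=1.403935  b=𝟙ᵀp=10.867220  c=𝟙ᵀq=105.143685  D=ac−b²=29.518448
λ₁=(c·0.151−b)/D = (105.143685·0.151−10.867220)/29.518448 = 0.169707
λ₂=(a−b·0.151)/D = (1.403935−10.867220·0.151)/29.518448 = -0.008029
w* = 0.169707·p + -0.008029·q:
  w_0 = 0.169707·1.9405 + -0.008029·16.9169 = 0.1935  (Disney)
  w_1 = 0.169707·2.4847 + -0.008029·12.4118 = 0.3220  (Oracle)
  w_2 = 0.169707·1.3787 + -0.008029·14.2026 = 0.1199  (Tesla)
  w_3 = 0.169707·1.7498 + -0.008029·18.7145 = 0.1467  (Starbucks)
  w_4 = 0.169707·2.6383 + -0.008029·16.5597 = 0.3148  (Lockheed)
  w_5 = 0.169707·0.0324 + -0.008029·9.1999 = -0.0684  (GE)
  w_6 = 0.169707·0.6427 + -0.008029·17.1384 = -0.0285  (Merck)
Σw_i=1.0000  μᵀw=0.1510
σ²=wᵀΣw=λ₁·μ_p+λ₂ = 0.169707·0.151 + -0.008029 = 0.017596 ≈ 0.0176

0.0176


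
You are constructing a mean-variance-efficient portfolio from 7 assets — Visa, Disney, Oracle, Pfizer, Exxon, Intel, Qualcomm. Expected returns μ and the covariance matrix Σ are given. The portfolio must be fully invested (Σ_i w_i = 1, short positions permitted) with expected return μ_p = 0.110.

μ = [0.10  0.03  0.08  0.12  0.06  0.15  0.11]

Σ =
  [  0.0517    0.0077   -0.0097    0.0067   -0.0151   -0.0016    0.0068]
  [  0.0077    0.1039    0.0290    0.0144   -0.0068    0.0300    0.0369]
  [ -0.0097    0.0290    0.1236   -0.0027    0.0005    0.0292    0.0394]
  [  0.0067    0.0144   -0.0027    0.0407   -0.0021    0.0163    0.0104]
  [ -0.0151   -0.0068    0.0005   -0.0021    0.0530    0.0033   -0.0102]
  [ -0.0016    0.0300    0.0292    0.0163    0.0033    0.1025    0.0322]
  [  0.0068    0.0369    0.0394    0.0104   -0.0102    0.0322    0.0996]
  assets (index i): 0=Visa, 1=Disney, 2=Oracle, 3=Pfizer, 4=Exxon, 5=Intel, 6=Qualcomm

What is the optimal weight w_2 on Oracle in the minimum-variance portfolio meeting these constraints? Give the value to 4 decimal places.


p=Σ⁻¹μ = [2.3395  -0.7612  0.6483  2.4559  1.8547  0.8947  0.6145]
q=Σ⁻¹𝟙 = [25.5458  2.5322  7.9911  19.6128  27.9223  1.7208  4.4521]
a=μᵀp=0.870781  b=𝟙ᵀp=8.046549  c=𝟙ᵀq=89.777058  D=ac−b²=13.429176
λ₁=(c·0.110−b)/D = (89.777058·0.110−8.046549)/13.429176 = 0.136191
λ₂=(a−b·0.110)/D = (0.870781−8.046549·0.110)/13.429176 = -0.001068
w* = 0.136191·p + -0.001068·q:
  w_0 = 0.136191·2.3395 + -0.001068·25.5458 = 0.2913  (Visa)
  w_1 = 0.136191·-0.7612 + -0.001068·2.5322 = -0.1064  (Disney)
  w_2 = 0.136191·0.6483 + -0.001068·7.9911 = 0.0798  (Oracle)
  w_3 = 0.136191·2.4559 + -0.001068·19.6128 = 0.3135  (Pfizer)
  w_4 = 0.136191·1.8547 + -0.001068·27.9223 = 0.2228  (Exxon)
  w_5 = 0.136191·0.8947 + -0.001068·1.7208 = 0.1200  (Intel)
  w_6 = 0.136191·0.6145 + -0.001068·4.4521 = 0.0789  (Qualcomm)
Σw_i=1.0000  μᵀw=0.1100
σ²=wᵀΣw=λ₁·μ_p+λ₂ = 0.136191·0.110 + -0.001068 = 0.013913 ≈ 0.0139

0.0798


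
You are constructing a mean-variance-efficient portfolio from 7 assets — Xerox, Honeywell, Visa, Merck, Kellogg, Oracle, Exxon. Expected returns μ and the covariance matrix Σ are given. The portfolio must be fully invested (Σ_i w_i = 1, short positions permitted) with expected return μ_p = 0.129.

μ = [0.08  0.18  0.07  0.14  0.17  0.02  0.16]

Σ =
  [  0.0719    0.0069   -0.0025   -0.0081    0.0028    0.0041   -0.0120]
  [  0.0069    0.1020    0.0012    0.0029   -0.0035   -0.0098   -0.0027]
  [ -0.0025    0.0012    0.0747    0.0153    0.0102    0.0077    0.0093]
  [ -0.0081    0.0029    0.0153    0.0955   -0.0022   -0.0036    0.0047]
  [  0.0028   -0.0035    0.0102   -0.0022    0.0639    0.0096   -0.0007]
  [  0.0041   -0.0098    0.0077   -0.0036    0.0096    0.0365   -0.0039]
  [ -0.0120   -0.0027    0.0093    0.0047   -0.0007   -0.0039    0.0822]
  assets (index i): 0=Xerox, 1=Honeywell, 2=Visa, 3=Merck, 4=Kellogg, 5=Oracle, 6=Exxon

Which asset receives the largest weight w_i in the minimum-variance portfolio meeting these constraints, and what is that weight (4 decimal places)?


Kellogg (0.2079)

p=Σ⁻¹μ = [1.3287  1.8379  -0.0553  1.5087  2.7011  0.5742  2.1711]
q=Σ⁻¹𝟙 = [14.6734  11.8631  5.1880  11.0900  11.2310  27.5695  14.8798]
a=μᵀp=1.462519  b=𝟙ᵀp=10.066434  c=𝟙ᵀq=96.494940  D=ac−b²=39.792599
λ₁=(c·0.129−b)/D = (96.494940·0.129−10.066434)/39.792599 = 0.059846
λ₂=(a−b·0.129)/D = (1.462519−10.066434·0.129)/39.792599 = 0.004120
w* = 0.059846·p + 0.004120·q:
  w_0 = 0.059846·1.3287 + 0.004120·14.6734 = 0.1400  (Xerox)
  w_1 = 0.059846·1.8379 + 0.004120·11.8631 = 0.1589  (Honeywell)
  w_2 = 0.059846·-0.0553 + 0.004120·5.1880 = 0.0181  (Visa)
  w_3 = 0.059846·1.5087 + 0.004120·11.0900 = 0.1360  (Merck)
  w_4 = 0.059846·2.7011 + 0.004120·11.2310 = 0.2079  (Kellogg)
  w_5 = 0.059846·0.5742 + 0.004120·27.5695 = 0.1479  (Oracle)
  w_6 = 0.059846·2.1711 + 0.004120·14.8798 = 0.1912  (Exxon)
Σw_i=1.0000  μᵀw=0.1290
σ²=wᵀΣw=λ₁·μ_p+λ₂ = 0.059846·0.129 + 0.004120 = 0.011840 ≈ 0.0118


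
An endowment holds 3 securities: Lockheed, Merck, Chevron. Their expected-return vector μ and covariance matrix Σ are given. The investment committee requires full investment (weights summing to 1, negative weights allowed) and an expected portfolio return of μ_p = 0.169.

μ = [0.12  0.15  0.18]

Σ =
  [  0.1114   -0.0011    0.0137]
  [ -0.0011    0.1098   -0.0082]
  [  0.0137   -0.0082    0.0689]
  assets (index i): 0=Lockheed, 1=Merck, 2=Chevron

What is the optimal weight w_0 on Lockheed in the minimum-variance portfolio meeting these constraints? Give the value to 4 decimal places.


0.0310

x=Σ⁻¹μ = [0.7672  1.5715  2.6470]
y=Σ⁻¹𝟙 = [7.3220  10.2471  14.2774]
a=μᵀx=0.804239  b=𝟙ᵀx=4.985638  c=𝟙ᵀy=31.846505  D=ac−b²=0.755605
λ₁=(c·0.169−b)/D = (31.846505·0.169−4.985638)/0.755605 = 0.524640
λ₂=(a−b·0.169)/D = (0.804239−4.985638·0.169)/0.755605 = -0.050733
w* = 0.524640·x + -0.050733·y:
  w_0 = 0.524640·0.7672 + -0.050733·7.3220 = 0.0310  (Lockheed)
  w_1 = 0.524640·1.5715 + -0.050733·10.2471 = 0.3046  (Merck)
  w_2 = 0.524640·2.6470 + -0.050733·14.2774 = 0.6644  (Chevron)
Σw_i=1.0000  μᵀw=0.1690
σ²=wᵀΣw=λ₁·μ_p+λ₂ = 0.524640·0.169 + -0.050733 = 0.037931 ≈ 0.0379


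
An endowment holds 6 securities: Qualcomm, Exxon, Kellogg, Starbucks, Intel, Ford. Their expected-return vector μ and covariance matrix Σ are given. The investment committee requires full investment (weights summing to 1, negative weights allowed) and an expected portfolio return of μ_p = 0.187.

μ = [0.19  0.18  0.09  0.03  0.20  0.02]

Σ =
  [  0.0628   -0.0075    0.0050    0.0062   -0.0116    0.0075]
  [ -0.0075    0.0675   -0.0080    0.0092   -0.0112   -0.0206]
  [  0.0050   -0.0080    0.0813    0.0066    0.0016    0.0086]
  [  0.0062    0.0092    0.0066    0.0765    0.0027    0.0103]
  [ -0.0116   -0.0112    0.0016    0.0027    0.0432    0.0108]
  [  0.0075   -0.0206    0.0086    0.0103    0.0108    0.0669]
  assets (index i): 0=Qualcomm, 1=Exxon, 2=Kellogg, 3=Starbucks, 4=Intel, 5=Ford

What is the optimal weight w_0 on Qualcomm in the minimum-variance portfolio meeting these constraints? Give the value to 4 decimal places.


x=Σ⁻¹μ = [4.9010  4.6748  1.1976  -0.9263  7.1660  0.0208]
y=Σ⁻¹𝟙 = [22.2378  27.5917  11.2407  4.0020  32.1828  13.6942]
a=μᵀx=3.286259  b=𝟙ᵀx=17.033867  c=𝟙ᵀy=110.949201  D=ac−b²=74.455137
λ₁=(c·0.187−b)/D = (110.949201·0.187−17.033867)/74.455137 = 0.049877
λ₂=(a−b·0.187)/D = (3.286259−17.033867·0.187)/74.455137 = 0.001356
w* = 0.049877·x + 0.001356·y:
  w_0 = 0.049877·4.9010 + 0.001356·22.2378 = 0.2746  (Qualcomm)
  w_1 = 0.049877·4.6748 + 0.001356·27.5917 = 0.2706  (Exxon)
  w_2 = 0.049877·1.1976 + 0.001356·11.2407 = 0.0750  (Kellogg)
  w_3 = 0.049877·-0.9263 + 0.001356·4.0020 = -0.0408  (Starbucks)
  w_4 = 0.049877·7.1660 + 0.001356·32.1828 = 0.4010  (Intel)
  w_5 = 0.049877·0.0208 + 0.001356·13.6942 = 0.0196  (Ford)
Σw_i=1.0000  μᵀw=0.1870
σ²=wᵀΣw=λ₁·μ_p+λ₂ = 0.049877·0.187 + 0.001356 = 0.010683 ≈ 0.0107

0.2746


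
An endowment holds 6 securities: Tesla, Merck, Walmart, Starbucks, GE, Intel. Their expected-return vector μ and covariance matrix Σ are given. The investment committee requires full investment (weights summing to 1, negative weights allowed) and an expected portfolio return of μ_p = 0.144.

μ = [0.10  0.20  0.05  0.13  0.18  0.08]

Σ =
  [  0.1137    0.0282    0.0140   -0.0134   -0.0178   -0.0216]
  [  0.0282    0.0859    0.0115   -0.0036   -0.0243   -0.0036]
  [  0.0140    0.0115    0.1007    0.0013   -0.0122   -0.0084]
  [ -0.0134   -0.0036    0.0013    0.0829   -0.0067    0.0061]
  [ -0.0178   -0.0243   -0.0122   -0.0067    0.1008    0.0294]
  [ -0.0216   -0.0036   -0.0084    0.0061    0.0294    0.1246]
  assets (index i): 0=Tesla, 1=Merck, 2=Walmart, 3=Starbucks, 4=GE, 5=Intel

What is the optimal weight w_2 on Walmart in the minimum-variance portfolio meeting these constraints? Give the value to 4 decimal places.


x=Σ⁻¹μ = [0.8174  2.8830  0.3740  2.0327  2.7645  0.1405]
y=Σ⁻¹𝟙 = [9.9145  12.2279  9.3041  14.7705  14.8305  6.5025]
a=μᵀx=1.450135  b=𝟙ᵀx=9.012104  c=𝟙ᵀy=67.550114  D=ac−b²=16.738765
λ₁=(c·0.144−b)/D = (67.550114·0.144−9.012104)/16.738765 = 0.042722
λ₂=(a−b·0.144)/D = (1.450135−9.012104·0.144)/16.738765 = 0.009104
w* = 0.042722·x + 0.009104·y:
  w_0 = 0.042722·0.8174 + 0.009104·9.9145 = 0.1252  (Tesla)
  w_1 = 0.042722·2.8830 + 0.009104·12.2279 = 0.2345  (Merck)
  w_2 = 0.042722·0.3740 + 0.009104·9.3041 = 0.1007  (Walmart)
  w_3 = 0.042722·2.0327 + 0.009104·14.7705 = 0.2213  (Starbucks)
  w_4 = 0.042722·2.7645 + 0.009104·14.8305 = 0.2531  (GE)
  w_5 = 0.042722·0.1405 + 0.009104·6.5025 = 0.0652  (Intel)
Σw_i=1.0000  μᵀw=0.1440
σ²=wᵀΣw=λ₁·μ_p+λ₂ = 0.042722·0.144 + 0.009104 = 0.015256 ≈ 0.0153

0.1007


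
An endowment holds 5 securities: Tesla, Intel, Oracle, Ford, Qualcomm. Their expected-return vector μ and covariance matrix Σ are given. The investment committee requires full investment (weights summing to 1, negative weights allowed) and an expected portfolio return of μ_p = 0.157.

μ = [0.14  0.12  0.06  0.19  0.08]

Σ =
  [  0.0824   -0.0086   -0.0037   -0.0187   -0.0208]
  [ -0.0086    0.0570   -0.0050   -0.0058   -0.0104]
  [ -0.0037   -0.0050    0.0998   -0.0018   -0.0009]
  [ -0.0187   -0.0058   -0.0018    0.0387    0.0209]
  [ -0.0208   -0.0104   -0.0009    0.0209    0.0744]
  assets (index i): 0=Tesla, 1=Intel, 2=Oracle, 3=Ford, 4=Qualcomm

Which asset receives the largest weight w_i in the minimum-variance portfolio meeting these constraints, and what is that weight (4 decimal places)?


Ford (0.4969)

u=Σ⁻¹μ = [3.8946  3.6289  1.0601  6.9964  0.7188]
v=Σ⁻¹𝟙 = [27.8569  29.3857  13.3134  36.0179  15.3796]
a=μᵀu=2.431146  b=𝟙ᵀu=16.298816  c=𝟙ᵀv=121.953455  D=ac−b²=30.835258
λ₁=(c·0.157−b)/D = (121.953455·0.157−16.298816)/30.835258 = 0.092358
λ₂=(a−b·0.157)/D = (2.431146−16.298816·0.157)/30.835258 = -0.004144
w* = 0.092358·u + -0.004144·v:
  w_0 = 0.092358·3.8946 + -0.004144·27.8569 = 0.2443  (Tesla)
  w_1 = 0.092358·3.6289 + -0.004144·29.3857 = 0.2134  (Intel)
  w_2 = 0.092358·1.0601 + -0.004144·13.3134 = 0.0427  (Oracle)
  w_3 = 0.092358·6.9964 + -0.004144·36.0179 = 0.4969  (Ford)
  w_4 = 0.092358·0.7188 + -0.004144·15.3796 = 0.0027  (Qualcomm)
Σw_i=1.0000  μᵀw=0.1570
σ²=wᵀΣw=λ₁·μ_p+λ₂ = 0.092358·0.157 + -0.004144 = 0.010357 ≈ 0.0104


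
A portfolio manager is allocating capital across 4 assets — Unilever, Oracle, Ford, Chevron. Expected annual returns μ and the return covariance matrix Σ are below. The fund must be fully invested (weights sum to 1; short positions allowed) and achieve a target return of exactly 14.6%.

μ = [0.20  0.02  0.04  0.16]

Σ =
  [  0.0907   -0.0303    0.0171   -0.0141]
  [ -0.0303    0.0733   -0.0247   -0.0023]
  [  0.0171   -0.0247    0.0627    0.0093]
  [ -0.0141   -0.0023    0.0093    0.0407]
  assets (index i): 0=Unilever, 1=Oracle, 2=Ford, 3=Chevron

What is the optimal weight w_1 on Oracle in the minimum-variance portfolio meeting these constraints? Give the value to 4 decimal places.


0.1975

u=Σ⁻¹μ = [3.7533  1.8370  -0.4693  5.4425]
v=Σ⁻¹𝟙 = [22.3735  29.5753  17.0334  30.1002]
a=μᵀu=1.639436  b=𝟙ᵀu=10.563573  c=𝟙ᵀv=99.082390  D=ac−b²=50.850199
λ₁=(c·0.146−b)/D = (99.082390·0.146−10.563573)/50.850199 = 0.076744
λ₂=(a−b·0.146)/D = (1.639436−10.563573·0.146)/50.850199 = 0.001911
w* = 0.076744·u + 0.001911·v:
  w_0 = 0.076744·3.7533 + 0.001911·22.3735 = 0.3308  (Unilever)
  w_1 = 0.076744·1.8370 + 0.001911·29.5753 = 0.1975  (Oracle)
  w_2 = 0.076744·-0.4693 + 0.001911·17.0334 = -0.0035  (Ford)
  w_3 = 0.076744·5.4425 + 0.001911·30.1002 = 0.4752  (Chevron)
Σw_i=1.0000  μᵀw=0.1460
σ²=wᵀΣw=λ₁·μ_p+λ₂ = 0.076744·0.146 + 0.001911 = 0.013115 ≈ 0.0131


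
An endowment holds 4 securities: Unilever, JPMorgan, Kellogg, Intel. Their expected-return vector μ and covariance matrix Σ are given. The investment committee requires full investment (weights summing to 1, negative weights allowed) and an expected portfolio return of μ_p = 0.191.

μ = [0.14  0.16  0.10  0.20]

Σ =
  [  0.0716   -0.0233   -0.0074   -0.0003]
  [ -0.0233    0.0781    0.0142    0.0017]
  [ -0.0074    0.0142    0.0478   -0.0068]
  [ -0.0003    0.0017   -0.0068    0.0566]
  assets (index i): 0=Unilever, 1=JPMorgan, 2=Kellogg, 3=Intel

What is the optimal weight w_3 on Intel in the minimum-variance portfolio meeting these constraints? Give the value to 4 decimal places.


0.6302

g=Σ⁻¹μ = [3.0078  2.4332  2.3699  3.7612]
h=Σ⁻¹𝟙 = [21.1308  14.5388  22.7284  20.0738]
a=μᵀg=1.799634  b=𝟙ᵀg=11.572120  c=𝟙ᵀh=78.471818  D=ac−b²=7.306598
λ₁=(c·0.191−b)/D = (78.471818·0.191−11.572120)/7.306598 = 0.467522
λ₂=(a−b·0.191)/D = (1.799634−11.572120·0.191)/7.306598 = -0.056201
w* = 0.467522·g + -0.056201·h:
  w_0 = 0.467522·3.0078 + -0.056201·21.1308 = 0.2186  (Unilever)
  w_1 = 0.467522·2.4332 + -0.056201·14.5388 = 0.3205  (JPMorgan)
  w_2 = 0.467522·2.3699 + -0.056201·22.7284 = -0.1694  (Kellogg)
  w_3 = 0.467522·3.7612 + -0.056201·20.0738 = 0.6302  (Intel)
Σw_i=1.0000  μᵀw=0.1910
σ²=wᵀΣw=λ₁·μ_p+λ₂ = 0.467522·0.191 + -0.056201 = 0.033095 ≈ 0.0331


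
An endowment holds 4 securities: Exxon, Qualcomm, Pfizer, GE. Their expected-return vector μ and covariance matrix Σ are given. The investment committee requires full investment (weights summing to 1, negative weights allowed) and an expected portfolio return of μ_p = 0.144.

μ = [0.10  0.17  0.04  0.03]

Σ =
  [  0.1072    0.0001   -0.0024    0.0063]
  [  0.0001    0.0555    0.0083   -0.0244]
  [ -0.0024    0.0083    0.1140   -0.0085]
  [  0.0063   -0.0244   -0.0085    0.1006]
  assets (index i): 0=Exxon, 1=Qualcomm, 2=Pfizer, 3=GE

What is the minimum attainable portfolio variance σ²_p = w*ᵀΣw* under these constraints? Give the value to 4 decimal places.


0.0299

u=Σ⁻¹μ = [0.8684  3.5223  0.1958  1.1147]
v=Σ⁻¹𝟙 = [8.5619  23.7214  8.4082  15.8681]
a=μᵀu=0.726902  b=𝟙ᵀu=5.701202  c=𝟙ᵀv=56.559675  D=ac−b²=8.609631
λ₁=(c·0.144−b)/D = (56.559675·0.144−5.701202)/8.609631 = 0.283797
λ₂=(a−b·0.144)/D = (0.726902−5.701202·0.144)/8.609631 = -0.010926
w* = 0.283797·u + -0.010926·v:
  w_0 = 0.283797·0.8684 + -0.010926·8.5619 = 0.1529  (Exxon)
  w_1 = 0.283797·3.5223 + -0.010926·23.7214 = 0.7404  (Qualcomm)
  w_2 = 0.283797·0.1958 + -0.010926·8.4082 = -0.0363  (Pfizer)
  w_3 = 0.283797·1.1147 + -0.010926·15.8681 = 0.1430  (GE)
Σw_i=1.0000  μᵀw=0.1440
σ²=wᵀΣw=λ₁·μ_p+λ₂ = 0.283797·0.144 + -0.010926 = 0.029941 ≈ 0.0299


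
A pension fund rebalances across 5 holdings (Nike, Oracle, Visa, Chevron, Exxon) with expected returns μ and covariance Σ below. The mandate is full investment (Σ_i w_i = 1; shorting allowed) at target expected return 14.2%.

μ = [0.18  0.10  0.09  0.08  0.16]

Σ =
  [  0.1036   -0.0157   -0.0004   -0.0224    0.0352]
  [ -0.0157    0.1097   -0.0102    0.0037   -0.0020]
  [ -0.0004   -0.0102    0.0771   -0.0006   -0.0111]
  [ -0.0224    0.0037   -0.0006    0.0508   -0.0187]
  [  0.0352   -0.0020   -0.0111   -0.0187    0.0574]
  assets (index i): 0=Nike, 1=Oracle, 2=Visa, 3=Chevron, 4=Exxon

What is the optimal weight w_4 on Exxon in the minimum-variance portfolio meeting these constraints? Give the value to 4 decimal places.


x=Σ⁻¹μ = [1.5298  1.2487  1.8515  3.4189  3.3646]
y=Σ⁻¹𝟙 = [9.7083  11.5985  18.5857  32.9902  26.2140]
a=μᵀx=1.378727  b=𝟙ᵀx=11.413521  c=𝟙ᵀy=99.096789  D=ac−b²=6.358940
λ₁=(c·0.142−b)/D = (99.096789·0.142−11.413521)/6.358940 = 0.418029
λ₂=(a−b·0.142)/D = (1.378727−11.413521·0.142)/6.358940 = -0.038056
w* = 0.418029·x + -0.038056·y:
  w_0 = 0.418029·1.5298 + -0.038056·9.7083 = 0.2701  (Nike)
  w_1 = 0.418029·1.2487 + -0.038056·11.5985 = 0.0806  (Oracle)
  w_2 = 0.418029·1.8515 + -0.038056·18.5857 = 0.0667  (Visa)
  w_3 = 0.418029·3.4189 + -0.038056·32.9902 = 0.1737  (Chevron)
  w_4 = 0.418029·3.3646 + -0.038056·26.2140 = 0.4089  (Exxon)
Σw_i=1.0000  μᵀw=0.1420
σ²=wᵀΣw=λ₁·μ_p+λ₂ = 0.418029·0.142 + -0.038056 = 0.021305 ≈ 0.0213

0.4089


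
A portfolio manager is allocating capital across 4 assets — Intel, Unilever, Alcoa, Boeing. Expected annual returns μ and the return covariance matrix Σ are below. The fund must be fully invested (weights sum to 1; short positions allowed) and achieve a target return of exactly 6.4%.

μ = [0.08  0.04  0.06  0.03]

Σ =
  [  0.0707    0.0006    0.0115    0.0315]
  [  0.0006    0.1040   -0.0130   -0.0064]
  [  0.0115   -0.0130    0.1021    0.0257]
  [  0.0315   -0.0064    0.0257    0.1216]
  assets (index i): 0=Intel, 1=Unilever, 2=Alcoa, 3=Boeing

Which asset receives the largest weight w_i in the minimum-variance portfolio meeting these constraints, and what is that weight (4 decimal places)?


g=Σ⁻¹μ = [1.0962  0.4394  0.5531  -0.1310]
h=Σ⁻¹𝟙 = [10.7614  10.9239  8.9354  4.1224]
a=μᵀg=0.134528  b=𝟙ᵀg=1.957669  c=𝟙ᵀh=34.743196  D=ac−b²=0.841483
λ₁=(c·0.064−b)/D = (34.743196·0.064−1.957669)/0.841483 = 0.315985
λ₂=(a−b·0.064)/D = (0.134528−1.957669·0.064)/0.841483 = 0.010978
w* = 0.315985·g + 0.010978·h:
  w_0 = 0.315985·1.0962 + 0.010978·10.7614 = 0.4645  (Intel)
  w_1 = 0.315985·0.4394 + 0.010978·10.9239 = 0.2588  (Unilever)
  w_2 = 0.315985·0.5531 + 0.010978·8.9354 = 0.2729  (Alcoa)
  w_3 = 0.315985·-0.1310 + 0.010978·4.1224 = 0.0038  (Boeing)
Σw_i=1.0000  μᵀw=0.0640
σ²=wᵀΣw=λ₁·μ_p+λ₂ = 0.315985·0.064 + 0.010978 = 0.031201 ≈ 0.0312

Intel (0.4645)
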